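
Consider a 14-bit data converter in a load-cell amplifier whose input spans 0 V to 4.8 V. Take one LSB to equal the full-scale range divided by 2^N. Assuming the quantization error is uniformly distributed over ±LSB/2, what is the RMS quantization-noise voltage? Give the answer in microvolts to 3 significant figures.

Range is 4.8 V.
One LSB is 4.8 V / 16384 = 292.97 µV.
For a uniform distribution on [−LSB/2, +LSB/2], V_rms = LSB/√12 = 292.97 µV/3.4641 = 84.6 µV.

84.6 µV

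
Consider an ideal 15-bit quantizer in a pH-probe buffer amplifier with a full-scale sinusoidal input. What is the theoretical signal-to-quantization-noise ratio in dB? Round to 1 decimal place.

92.1 dB

SNR = 6.02·15 + 1.76 = 92.06 dB.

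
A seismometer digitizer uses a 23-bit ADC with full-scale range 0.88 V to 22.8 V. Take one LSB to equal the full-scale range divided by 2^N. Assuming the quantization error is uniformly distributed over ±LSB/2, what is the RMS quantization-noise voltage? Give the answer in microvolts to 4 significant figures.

0.7543 µV

Range = 22.8 − (0.88) = 21.92 V.
One LSB is 21.92 V / 8388608 = 2.61307 µV.
V_rms = LSB/√12 = 2.61307 µV / √12 = 0.7543 µV.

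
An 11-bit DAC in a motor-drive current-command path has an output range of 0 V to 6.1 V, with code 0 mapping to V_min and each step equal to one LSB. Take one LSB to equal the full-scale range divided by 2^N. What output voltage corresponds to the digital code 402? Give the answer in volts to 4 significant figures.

Full-scale range = 6.1 V. LSB = 6.1 V / 2^11.
V_out = 0 + 402 × (6.1/2048) V
      = 0 V + 1.19736 V = 1.19736 V.

1.197 V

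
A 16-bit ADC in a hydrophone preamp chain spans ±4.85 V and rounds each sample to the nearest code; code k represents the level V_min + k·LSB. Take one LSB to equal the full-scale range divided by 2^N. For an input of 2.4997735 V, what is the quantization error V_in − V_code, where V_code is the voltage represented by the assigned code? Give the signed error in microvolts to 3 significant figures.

+28.3 µV

Range = 4.85 − (-4.85) = 9.7 V. LSB = 9.7 V / 2^16 ≈ 148.0 µV.
(V_in − V_min)/LSB = (2.4997735 − (-4.85)) × 65536/9.7 = 49657.1914 → nearest code k = 49657.
V_code = V_min + k × range/2^16 = -4.85 + 49657 × 9.7/65536 = 2.4997451782 V.
e = 2.4997735 − (2.4997451782) = +28.3 µV.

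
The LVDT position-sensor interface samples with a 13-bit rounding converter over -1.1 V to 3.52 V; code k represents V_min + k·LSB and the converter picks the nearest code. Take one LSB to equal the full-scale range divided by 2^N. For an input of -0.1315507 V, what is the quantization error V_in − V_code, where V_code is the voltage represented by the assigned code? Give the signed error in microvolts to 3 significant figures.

Span: 3.52 V − (-1.1 V) = 4.62 V. LSB = 4.62 V / 2^13 ≈ 0.5640 mV.
(V_in − V_min)/LSB = (-0.1315507 − (-1.1)) × 8192/4.62 = 1717.2157 → nearest code k = 1717.
V_code = -1.1 + (1717/8192) × 4.62 = -0.1316723633 V.
e = -0.1315507 − (-0.1316723633) = +122 µV.

+122 µV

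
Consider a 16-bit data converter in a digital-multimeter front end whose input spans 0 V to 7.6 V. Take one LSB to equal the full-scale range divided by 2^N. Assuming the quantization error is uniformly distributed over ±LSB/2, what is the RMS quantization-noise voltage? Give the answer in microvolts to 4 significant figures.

33.48 µV

V_FS = 7.6 V.
One LSB is 7.6 V / 65536 = 115.967 µV.
σ_q = LSB/√12 = 115.967 µV/3.4641 = 33.48 µV.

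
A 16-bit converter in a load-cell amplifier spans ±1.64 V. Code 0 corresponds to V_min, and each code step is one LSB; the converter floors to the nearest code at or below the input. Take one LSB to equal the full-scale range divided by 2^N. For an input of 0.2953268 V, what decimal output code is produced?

38668

Range = 1.64 − (-1.64) = 3.28 V. LSB = 3.28 V / 2^16 ≈ 50.05 µV.
V_in − V_min = 0.2953268 − (-1.64) = 1.9353268 V.
Divide by LSB: 1.9353268 × 65536/3.28 = 38668.7735.
Truncating gives code 38668.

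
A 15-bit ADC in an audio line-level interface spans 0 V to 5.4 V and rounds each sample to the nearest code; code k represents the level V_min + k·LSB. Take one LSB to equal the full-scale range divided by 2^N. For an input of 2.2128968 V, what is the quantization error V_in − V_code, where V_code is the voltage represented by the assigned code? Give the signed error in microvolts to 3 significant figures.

Span = 5.4 V. LSB = 5.4 V / 2^15 ≈ 164.8 µV.
(2.2128968 − (0)) / LSB = 2.2128968 × 32768/5.4 = 13428.1856. Nearest integer: k = 13428.
V_code = 0 + (13428/32768) × 5.4 = 2.2128662109 V.
V_in − V_code = 2.2128968 − (2.2128662109) = +30.6 µV.

+30.6 µV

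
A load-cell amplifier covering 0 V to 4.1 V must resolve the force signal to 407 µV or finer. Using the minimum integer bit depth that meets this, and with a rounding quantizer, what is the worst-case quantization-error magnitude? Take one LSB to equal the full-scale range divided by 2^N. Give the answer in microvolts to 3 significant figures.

125 µV

V_FS = 4.1 V.
Required number of levels: 4.1/407 µV = 10074; smallest N with 2^N ≥ that is 14.
LSB = 4.1 V ÷ 2^14 = 4.1/16384 V = 250.24 µV.
|e|_max = LSB/2 = 125 µV.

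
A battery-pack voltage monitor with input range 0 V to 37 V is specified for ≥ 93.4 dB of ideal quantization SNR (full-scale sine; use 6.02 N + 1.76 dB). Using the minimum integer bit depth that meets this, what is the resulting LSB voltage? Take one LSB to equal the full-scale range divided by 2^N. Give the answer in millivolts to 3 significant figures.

0.565 mV

Range is 37 V.
Solving 6.02 N ≥ 93.4 − 1.76: N ≥ 15.223. Round up → N = 16.
One LSB is 37 V / 65536 = 0.565 mV.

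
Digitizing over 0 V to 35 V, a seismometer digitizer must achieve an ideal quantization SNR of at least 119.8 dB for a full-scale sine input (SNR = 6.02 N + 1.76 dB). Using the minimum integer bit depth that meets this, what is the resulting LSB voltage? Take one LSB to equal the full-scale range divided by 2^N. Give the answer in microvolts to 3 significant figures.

33.4 µV

V_FS = 35 V.
6.02 N + 1.76 ≥ 119.8 gives N ≥ 19.608, so the minimum integer is 20.
One LSB is 35 V / 1048576 = 33.4 µV.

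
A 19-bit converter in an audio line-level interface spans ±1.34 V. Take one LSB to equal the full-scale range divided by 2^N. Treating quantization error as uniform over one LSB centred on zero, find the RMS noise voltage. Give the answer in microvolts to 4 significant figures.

1.476 µV

Full-scale range = 1.34 V − (-1.34 V) = 2.68 V.
Step size = 2.68/524288 V = 5.11169 µV.
For a uniform distribution on [−LSB/2, +LSB/2], V_rms = LSB/√12 = 5.11169 µV/3.4641 = 1.476 µV.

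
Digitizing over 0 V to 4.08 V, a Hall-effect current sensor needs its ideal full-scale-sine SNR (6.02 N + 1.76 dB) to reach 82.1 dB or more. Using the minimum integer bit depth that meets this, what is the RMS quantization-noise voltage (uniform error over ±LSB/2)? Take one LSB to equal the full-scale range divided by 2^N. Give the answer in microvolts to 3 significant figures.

71.9 µV

V_FS = 4.08 V.
Required N = ⌈(82.1 − 1.76)/6.02⌉ = ⌈13.346⌉ = 14.
One LSB is 4.08 V / 16384 = 249.02 µV.
RMS noise = LSB/√12 = 71.9 µV.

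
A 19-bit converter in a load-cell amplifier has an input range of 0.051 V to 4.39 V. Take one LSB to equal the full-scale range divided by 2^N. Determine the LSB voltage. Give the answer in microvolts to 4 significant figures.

8.276 µV

Span: 4.39 V − (0.051 V) = 4.339 V.
Number of codes = 2^19 = 524288.
One LSB is 4.339 V / 524288 = 8.276 µV.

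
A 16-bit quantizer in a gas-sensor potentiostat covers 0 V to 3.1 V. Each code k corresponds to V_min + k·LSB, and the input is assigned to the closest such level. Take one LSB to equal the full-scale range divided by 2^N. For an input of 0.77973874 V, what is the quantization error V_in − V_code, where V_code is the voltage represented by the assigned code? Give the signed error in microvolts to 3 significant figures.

Span = 3.1 V. LSB = 3.1 V / 2^16 ≈ 47.30 µV.
(V_in − V_min)/LSB = (0.77973874 − (0)) × 65536/3.1 = 16484.1800 → nearest code k = 16484.
V_code = V_min + k × range/2^16 = 0 + 16484 × 3.1/65536 = 0.77973022461 V.
Error = V_in − V_code = 0.77973874 − (0.77973022461) = +8.52 µV.

+8.52 µV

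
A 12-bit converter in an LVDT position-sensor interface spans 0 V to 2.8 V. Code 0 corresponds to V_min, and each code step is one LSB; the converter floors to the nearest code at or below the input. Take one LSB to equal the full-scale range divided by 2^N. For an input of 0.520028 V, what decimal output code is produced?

V_FS = 2.8 V. LSB = 2.8 V / 2^12 ≈ 0.6836 mV.
V_in − V_min = 0.520028 − (0) = 0.520028 V.
Divide by LSB: 0.520028 × 4096/2.8 = 760.7267.
Truncating gives code 760.

760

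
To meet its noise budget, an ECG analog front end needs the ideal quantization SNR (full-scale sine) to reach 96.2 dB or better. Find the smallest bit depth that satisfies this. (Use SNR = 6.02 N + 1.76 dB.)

6.02 N + 1.76 ≥ 96.2 gives N ≥ 15.688, so the minimum integer is 16.

16 bits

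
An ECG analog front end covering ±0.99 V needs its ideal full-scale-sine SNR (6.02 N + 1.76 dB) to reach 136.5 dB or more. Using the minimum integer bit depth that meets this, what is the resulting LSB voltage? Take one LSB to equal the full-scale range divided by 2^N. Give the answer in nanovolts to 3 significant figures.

236 nV

Range = 0.99 − (-0.99) = 1.98 V.
Required N = ⌈(136.5 − 1.76)/6.02⌉ = ⌈22.382⌉ = 23.
One LSB is 1.98 V / 8388608 = 236 nV.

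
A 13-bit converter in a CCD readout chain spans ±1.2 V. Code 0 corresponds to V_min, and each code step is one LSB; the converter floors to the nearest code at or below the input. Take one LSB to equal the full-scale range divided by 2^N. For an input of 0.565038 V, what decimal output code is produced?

The full-scale span is 1.2 − (-1.2) = 2.4 V. LSB = 2.4 V / 2^13 ≈ 293.0 µV.
code = ⌊(V_in − V_min)/LSB⌋ = ⌊(V_in − V_min) × 2^13 / range⌋
     = ⌊(0.565038 − (-1.2)) × 8192 / 2.4⌋ = ⌊1.765038 × 8192/2.4⌋
     = ⌊6024.663⌋ = 6024.

6024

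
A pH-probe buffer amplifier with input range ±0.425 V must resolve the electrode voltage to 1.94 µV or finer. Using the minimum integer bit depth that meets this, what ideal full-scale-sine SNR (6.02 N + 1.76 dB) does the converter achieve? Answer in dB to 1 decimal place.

116.1 dB

Span: 0.425 V − (-0.425 V) = 0.85 V.
0.85 V / 1.94 µV = 438100. Since 2^18 = 262144 and 2^19 = 524288, N = 19.
Ideal SNR at N = 19: 6.02·19 + 1.76 = 116.1 dB.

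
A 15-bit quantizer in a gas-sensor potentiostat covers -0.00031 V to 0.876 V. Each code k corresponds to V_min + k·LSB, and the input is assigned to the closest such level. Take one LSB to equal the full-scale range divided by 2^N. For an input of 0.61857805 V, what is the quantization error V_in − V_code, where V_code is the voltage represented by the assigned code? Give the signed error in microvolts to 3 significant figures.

Span: 0.876 V − (-0.00031 V) = 0.87631 V. LSB = 0.87631 V / 2^15 ≈ 26.74 µV.
(V_in − V_min)/LSB = (0.61857805 − (-0.00031)) × 32768/0.87631 = 23142.1798 → nearest code k = 23142.
V_code = V_min + k × range/2^15 = -0.00031 + 23142 × 0.87631/32768 = 0.61857324036 V.
e = 0.61857805 − (0.61857324036) = +4.81 µV.

+4.81 µV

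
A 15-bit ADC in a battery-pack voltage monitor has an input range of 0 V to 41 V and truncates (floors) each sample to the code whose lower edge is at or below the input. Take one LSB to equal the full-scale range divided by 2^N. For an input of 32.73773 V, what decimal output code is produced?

26164

Range is 41 V. LSB = 41 V / 2^15 ≈ 1.251 mV.
code = ⌊(V_in − V_min)/LSB⌋ = ⌊(V_in − V_min) × 2^15 / range⌋
     = ⌊(32.73773 − (0)) × 32768 / 41⌋ = ⌊32.73773 × 32768/41⌋
     = ⌊26164.633⌋ = 26164.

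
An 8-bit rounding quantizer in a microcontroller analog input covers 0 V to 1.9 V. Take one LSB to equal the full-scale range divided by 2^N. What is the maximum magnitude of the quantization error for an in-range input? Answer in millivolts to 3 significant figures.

V_FS = 1.9 V.
One LSB is 1.9 V / 256 = 7.4219 mV.
Worst-case error for round-to-nearest is half an LSB: 3.71 mV.

3.71 mV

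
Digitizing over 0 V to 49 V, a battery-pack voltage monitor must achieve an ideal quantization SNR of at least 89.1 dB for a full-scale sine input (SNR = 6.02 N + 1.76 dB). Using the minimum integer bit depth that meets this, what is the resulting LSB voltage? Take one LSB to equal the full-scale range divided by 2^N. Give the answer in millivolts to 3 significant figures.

Full-scale range = 49 V.
N ≥ (89.1 − 1.76)/6.02 = 14.508 → N_min = 15.
Step size = 49/32768 V = 1.50 mV.

1.50 mV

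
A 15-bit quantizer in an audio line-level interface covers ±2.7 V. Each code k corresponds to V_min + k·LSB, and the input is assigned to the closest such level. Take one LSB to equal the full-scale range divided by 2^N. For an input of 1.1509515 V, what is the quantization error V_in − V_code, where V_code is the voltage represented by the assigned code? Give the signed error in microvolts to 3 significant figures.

The full-scale span is 2.7 − (-2.7) = 5.4 V. LSB = 5.4 V / 2^15 ≈ 164.8 µV.
Position in LSBs: (1.1509515 − (-2.7)) × 32768/5.4 = 23368.1442; rounding gives k = 23368.
V_code = V_min + k × range/2^15 = -2.7 + 23368 × 5.4/32768 = 1.1509277344 V.
V_in − V_code = 1.1509515 − (1.1509277344) = +23.8 µV.

+23.8 µV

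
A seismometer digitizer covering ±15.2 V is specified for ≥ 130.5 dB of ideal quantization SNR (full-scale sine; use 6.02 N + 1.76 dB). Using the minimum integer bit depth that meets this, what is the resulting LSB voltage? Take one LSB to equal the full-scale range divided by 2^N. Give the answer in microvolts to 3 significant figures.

The full-scale span is 15.2 − (-15.2) = 30.4 V.
6.02 N + 1.76 ≥ 130.5 gives N ≥ 21.385, so the minimum integer is 22.
One LSB is 30.4 V / 4194304 = 7.25 µV.

7.25 µV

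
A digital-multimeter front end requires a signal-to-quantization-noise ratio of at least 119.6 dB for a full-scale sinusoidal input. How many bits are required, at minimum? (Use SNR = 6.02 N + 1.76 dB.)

20 bits

Solving 6.02 N ≥ 119.6 − 1.76: N ≥ 19.575. Round up → N = 20.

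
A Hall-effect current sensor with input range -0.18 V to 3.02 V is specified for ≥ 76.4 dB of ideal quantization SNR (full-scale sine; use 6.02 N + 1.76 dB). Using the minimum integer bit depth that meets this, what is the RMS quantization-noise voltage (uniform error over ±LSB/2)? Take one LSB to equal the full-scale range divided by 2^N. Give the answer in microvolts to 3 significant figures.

113 µV

Range = 3.02 − (-0.18) = 3.2 V.
N ≥ (76.4 − 1.76)/6.02 = 12.399 → N_min = 13.
LSB = 3.2 V / 2^13 = 390.63 µV.
V_rms = LSB/√12 = 113 µV.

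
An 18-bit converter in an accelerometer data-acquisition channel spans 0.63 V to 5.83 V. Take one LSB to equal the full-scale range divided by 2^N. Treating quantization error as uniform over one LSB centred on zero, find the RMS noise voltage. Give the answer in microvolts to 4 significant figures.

5.726 µV

Range = 5.83 − (0.63) = 5.2 V.
One LSB is 5.2 V / 262144 = 19.8364 µV.
σ_q = LSB/√12 = 19.8364 µV/3.4641 = 5.726 µV.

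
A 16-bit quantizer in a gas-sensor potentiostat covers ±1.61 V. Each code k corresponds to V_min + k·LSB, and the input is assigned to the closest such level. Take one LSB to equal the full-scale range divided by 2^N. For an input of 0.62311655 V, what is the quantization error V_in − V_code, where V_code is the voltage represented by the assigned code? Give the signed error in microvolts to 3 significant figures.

+8.03 µV

Full-scale range = 1.61 V − (-1.61 V) = 3.22 V. LSB = 3.22 V / 2^16 ≈ 49.13 µV.
Position in LSBs: (0.62311655 − (-1.61)) × 65536/3.22 = 45450.1634; rounding gives k = 45450.
V_code = V_min + k × range/2^16 = -1.61 + 45450 × 3.22/65536 = 0.62310852051 V.
Error = V_in − V_code = 0.62311655 − (0.62310852051) = +8.03 µV.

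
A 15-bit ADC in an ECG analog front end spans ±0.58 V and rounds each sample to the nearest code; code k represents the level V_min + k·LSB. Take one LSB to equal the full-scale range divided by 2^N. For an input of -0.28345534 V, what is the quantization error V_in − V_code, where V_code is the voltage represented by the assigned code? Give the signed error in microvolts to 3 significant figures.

−4.41 µV

Range = 0.58 − (-0.58) = 1.16 V. LSB = 1.16 V / 2^15 ≈ 35.40 µV.
Position in LSBs: (-0.28345534 − (-0.58)) × 32768/1.16 = 8376.8754; rounding gives k = 8377.
Reconstructed level: -0.58 + 8377 × 1.16/32768 V = -0.28345092773 V.
V_in − V_code = -0.28345534 − (-0.28345092773) = −4.41 µV.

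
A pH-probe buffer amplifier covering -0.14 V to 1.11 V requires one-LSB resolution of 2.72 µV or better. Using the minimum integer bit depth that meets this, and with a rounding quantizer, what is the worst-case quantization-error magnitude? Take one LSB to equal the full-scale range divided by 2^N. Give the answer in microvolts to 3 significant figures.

1.19 µV

Span: 1.11 V − (-0.14 V) = 1.25 V.
Need 2^N ≥ 1.25 V / 2.72 µV = 459600 → N_min = 19.
LSB = 1.25 V / 2^19 = 2.3842 µV.
Max error for round-to-nearest is LSB/2 = 1.19 µV.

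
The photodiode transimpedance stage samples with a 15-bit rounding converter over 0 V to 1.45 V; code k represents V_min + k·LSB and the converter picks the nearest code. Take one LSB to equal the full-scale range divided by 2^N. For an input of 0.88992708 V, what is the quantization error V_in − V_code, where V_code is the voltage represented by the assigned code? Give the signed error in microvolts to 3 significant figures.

V_FS = 1.45 V. LSB = 1.45 V / 2^15 ≈ 44.25 µV.
(V_in − V_min)/LSB = (0.88992708 − (0)) × 32768/1.45 = 20111.1245 → nearest code k = 20111.
V_code = 0 + (20111/32768) × 1.45 = 0.88992156982 V.
Error = V_in − V_code = 0.88992708 − (0.88992156982) = +5.51 µV.

+5.51 µV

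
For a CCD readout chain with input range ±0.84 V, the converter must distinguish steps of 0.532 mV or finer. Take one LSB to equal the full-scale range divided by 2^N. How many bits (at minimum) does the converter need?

12 bits

Range = 0.84 − (-0.84) = 1.68 V.
Required number of levels: 1.68/0.532 mV = 3157.9; smallest N with 2^N ≥ that is 12.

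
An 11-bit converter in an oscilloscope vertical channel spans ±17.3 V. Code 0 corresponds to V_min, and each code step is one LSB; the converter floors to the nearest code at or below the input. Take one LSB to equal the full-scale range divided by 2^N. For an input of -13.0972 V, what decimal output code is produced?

248

The full-scale span is 17.3 − (-17.3) = 34.6 V. LSB = 34.6 V / 2^11 ≈ 16.89 mV.
code = ⌊(V_in − V_min)/LSB⌋ = ⌊(V_in − V_min) × 2^11 / range⌋
     = ⌊(-13.0972 − (-17.3)) × 2048 / 34.6⌋ = ⌊4.2028 × 2048/34.6⌋
     = ⌊248.767⌋ = 248.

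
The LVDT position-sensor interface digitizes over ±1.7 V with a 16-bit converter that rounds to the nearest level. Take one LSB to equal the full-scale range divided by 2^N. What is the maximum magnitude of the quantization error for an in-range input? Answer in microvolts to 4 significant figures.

Full-scale range = 1.7 V − (-1.7 V) = 3.4 V.
LSB = 3.4 V / 2^16 = 51.8799 µV.
|e|_max = LSB/2 = 25.94 µV.

25.94 µV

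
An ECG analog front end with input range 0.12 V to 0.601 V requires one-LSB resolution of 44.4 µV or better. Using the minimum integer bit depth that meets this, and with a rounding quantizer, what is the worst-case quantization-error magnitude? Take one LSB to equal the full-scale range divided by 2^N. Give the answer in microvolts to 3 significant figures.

The full-scale span is 0.601 − (0.12) = 0.481 V.
0.481 V / 44.4 µV = 10830. Since 2^13 = 8192 and 2^14 = 16384, N = 14.
One LSB is 0.481 V / 16384 = 29.358 µV.
|e|_max = LSB/2 = 14.7 µV.

14.7 µV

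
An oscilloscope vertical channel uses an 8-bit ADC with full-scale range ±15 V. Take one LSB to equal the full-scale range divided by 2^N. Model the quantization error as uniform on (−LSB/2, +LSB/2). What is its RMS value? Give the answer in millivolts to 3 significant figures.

Full-scale range = 15 V − (-15 V) = 30 V.
LSB = 30 V ÷ 2^8 = 30/256 V = 117.19 mV.
σ_q = LSB/√12 = 117.19 mV/3.4641 = 33.8 mV.

33.8 mV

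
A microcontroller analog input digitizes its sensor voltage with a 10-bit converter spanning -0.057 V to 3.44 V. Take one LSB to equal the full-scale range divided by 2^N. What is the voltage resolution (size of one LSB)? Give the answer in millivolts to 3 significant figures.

3.42 mV

Full-scale range = 3.44 V − (-0.057 V) = 3.497 V.
Number of codes = 2^10 = 1024.
LSB = 3.497 V / 2^10 = 3.42 mV.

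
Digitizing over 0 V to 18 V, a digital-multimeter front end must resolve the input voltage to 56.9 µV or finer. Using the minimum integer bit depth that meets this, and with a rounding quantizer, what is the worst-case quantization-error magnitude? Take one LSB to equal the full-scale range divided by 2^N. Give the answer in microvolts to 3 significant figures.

17.2 µV

Range is 18 V.
Required number of levels: 18/56.9 µV = 316340; smallest N with 2^N ≥ that is 19.
One LSB is 18 V / 524288 = 34.332 µV.
|e|_max = LSB/2 = 17.2 µV.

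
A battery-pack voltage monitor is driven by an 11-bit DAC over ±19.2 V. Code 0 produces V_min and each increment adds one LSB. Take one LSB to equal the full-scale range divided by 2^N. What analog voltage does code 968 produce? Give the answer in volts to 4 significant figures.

-1.050 V

Range = 19.2 − (-19.2) = 38.4 V. LSB = 38.4 V / 2^11.
V_out = V_min + code × LSB = -19.2 V + 968 × 38.4 V / 2048
      = -19.2 V + 18.1500 V = -1.05000 V.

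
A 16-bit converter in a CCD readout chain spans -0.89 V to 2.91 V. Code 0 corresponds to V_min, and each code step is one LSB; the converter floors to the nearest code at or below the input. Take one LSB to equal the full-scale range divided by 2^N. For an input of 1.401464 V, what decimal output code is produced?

Span: 2.91 V − (-0.89 V) = 3.8 V. LSB = 3.8 V / 2^16 ≈ 57.98 µV.
V_in − V_min = 1.401464 − (-0.89) = 2.291464 V.
Divide by LSB: 2.291464 × 65536/3.8 = 39519.3118.
Truncating gives code 39519.

39519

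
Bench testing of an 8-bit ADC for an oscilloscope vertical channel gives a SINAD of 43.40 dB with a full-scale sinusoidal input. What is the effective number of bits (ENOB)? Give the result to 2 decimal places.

(43.40 − 1.76) / 6.02 = 41.64/6.02 = 6.9169 effective bits.

6.92 bits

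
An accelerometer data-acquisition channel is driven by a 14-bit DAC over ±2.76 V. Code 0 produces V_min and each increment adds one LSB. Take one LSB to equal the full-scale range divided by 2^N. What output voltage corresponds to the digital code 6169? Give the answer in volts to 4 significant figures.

-0.6816 V

The full-scale span is 2.76 − (-2.76) = 5.52 V. LSB = 5.52 V / 2^14.
V_out = -2.76 + 6169 × (5.52/16384) V
      = -2.76 V + 2.07842 V = -0.681577 V.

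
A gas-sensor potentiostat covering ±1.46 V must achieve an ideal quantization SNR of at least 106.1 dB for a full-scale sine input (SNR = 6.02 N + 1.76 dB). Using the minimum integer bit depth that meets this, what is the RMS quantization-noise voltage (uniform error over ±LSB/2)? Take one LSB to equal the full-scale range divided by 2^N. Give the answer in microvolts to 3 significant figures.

3.22 µV

The full-scale span is 1.46 − (-1.46) = 2.92 V.
Required N = ⌈(106.1 − 1.76)/6.02⌉ = ⌈17.332⌉ = 18.
One LSB is 2.92 V / 262144 = 11.139 µV.
V_rms = LSB/√12 = 3.22 µV.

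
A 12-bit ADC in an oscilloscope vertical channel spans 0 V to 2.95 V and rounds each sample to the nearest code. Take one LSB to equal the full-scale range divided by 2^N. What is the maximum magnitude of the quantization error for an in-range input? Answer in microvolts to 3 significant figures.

360 µV

Span = 2.95 V.
LSB = 2.95 V ÷ 2^12 = 2.95/4096 V = 0.72021 mV.
|e|_max = LSB/2 = 360 µV.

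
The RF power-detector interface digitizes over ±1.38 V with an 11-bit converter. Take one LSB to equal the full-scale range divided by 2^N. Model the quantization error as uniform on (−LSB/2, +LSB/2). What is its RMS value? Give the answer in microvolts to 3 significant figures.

389 µV

The full-scale span is 1.38 − (-1.38) = 2.76 V.
Step size = 2.76/2048 V = 1.3477 mV.
V_rms = LSB/√12 = 1.3477 mV / √12 = 389 µV.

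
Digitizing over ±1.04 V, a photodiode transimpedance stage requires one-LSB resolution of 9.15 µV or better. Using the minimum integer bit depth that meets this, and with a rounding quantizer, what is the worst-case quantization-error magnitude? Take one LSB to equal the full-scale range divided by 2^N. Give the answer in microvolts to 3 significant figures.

3.97 µV

Span: 1.04 V − (-1.04 V) = 2.08 V.
Levels needed ≥ 2.08/9.15 µV = 227300. 2^18 = 262144 suffices, so N_min = 18.
LSB = 2.08 V ÷ 2^18 = 2.08/262144 V = 7.9346 µV.
Half an LSB is 3.97 µV.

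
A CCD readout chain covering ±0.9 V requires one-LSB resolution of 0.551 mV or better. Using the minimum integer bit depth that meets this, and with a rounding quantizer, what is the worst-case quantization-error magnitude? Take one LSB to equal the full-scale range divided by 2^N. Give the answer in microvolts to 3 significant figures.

Span: 0.9 V − (-0.9 V) = 1.8 V.
Need 2^N ≥ 1.8 V / 0.551 mV = 3267 → N_min = 12.
LSB = 1.8 V ÷ 2^12 = 1.8/4096 V = 439.45 µV.
Half an LSB is 220 µV.

220 µV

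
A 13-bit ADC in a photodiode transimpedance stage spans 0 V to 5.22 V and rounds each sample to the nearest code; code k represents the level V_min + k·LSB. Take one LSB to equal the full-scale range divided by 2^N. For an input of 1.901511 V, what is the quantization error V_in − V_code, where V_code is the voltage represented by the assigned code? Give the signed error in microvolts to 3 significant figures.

+85.2 µV

Range is 5.22 V. LSB = 5.22 V / 2^13 ≈ 0.6372 mV.
(1.901511 − (0)) / LSB = 1.901511 × 8192/5.22 = 2984.1337. Nearest integer: k = 2984.
V_code = 0 + (2984/8192) × 5.22 = 1.901425781 V.
Error = V_in − V_code = 1.901511 − (1.901425781) = +85.2 µV.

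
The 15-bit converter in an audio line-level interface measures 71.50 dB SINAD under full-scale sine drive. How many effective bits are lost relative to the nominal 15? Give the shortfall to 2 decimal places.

3.42 bits

N_eff = (71.50 − 1.76)/6.02 = 11.5847 bits.
Shortfall = 15 − 11.5847 = 3.4153 bits.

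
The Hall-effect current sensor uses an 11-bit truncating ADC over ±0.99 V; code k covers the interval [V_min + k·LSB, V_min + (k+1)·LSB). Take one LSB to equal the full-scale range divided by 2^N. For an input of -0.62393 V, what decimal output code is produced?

Range = 0.99 − (-0.99) = 1.98 V. LSB = 1.98 V / 2^11 ≈ 0.9668 mV.
code = ⌊(V_in − V_min)/LSB⌋ = ⌊(V_in − V_min) × 2^11 / range⌋
     = ⌊(-0.62393 − (-0.99)) × 2048 / 1.98⌋ = ⌊0.36607 × 2048/1.98⌋
     = ⌊378.642⌋ = 378.

378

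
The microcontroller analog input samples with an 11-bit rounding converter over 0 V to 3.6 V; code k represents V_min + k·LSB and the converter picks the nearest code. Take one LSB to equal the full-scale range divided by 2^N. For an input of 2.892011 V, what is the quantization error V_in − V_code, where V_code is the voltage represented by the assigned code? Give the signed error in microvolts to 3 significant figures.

Range is 3.6 V. LSB = 3.6 V / 2^11 ≈ 1.758 mV.
Position in LSBs: (2.892011 − (0)) × 2048/3.6 = 1645.2329; rounding gives k = 1645.
V_code = 0 + (1645/2048) × 3.6 = 2.891601563 V.
Error = V_in − V_code = 2.892011 − (2.891601563) = +409 µV.

+409 µV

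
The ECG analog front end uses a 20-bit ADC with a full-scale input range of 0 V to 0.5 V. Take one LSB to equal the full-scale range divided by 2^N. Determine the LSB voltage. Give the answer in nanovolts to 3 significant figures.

477 nV

Full-scale range = 0.5 V.
There are 2^20 = 1048576 steps.
Step size = 0.5/1048576 V = 477 nV.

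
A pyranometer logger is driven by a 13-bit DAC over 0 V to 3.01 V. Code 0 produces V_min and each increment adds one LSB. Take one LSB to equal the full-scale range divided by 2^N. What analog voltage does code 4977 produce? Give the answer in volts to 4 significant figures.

V_FS = 3.01 V. LSB = 3.01 V / 2^13.
Output = V_min + (4977/8192) × range = 0 + 0.607544 × 3.01 V
      = 0 + 1.82871 = 1.82871 V.

1.829 V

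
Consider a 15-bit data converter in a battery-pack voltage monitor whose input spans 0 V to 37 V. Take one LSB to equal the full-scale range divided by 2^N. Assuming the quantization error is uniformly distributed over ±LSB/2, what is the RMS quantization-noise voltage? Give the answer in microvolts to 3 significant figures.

Full-scale range = 37 V.
One LSB is 37 V / 32768 = 1.1292 mV.
σ_q = LSB/√12 = 1.1292 mV/3.4641 = 326 µV.

326 µV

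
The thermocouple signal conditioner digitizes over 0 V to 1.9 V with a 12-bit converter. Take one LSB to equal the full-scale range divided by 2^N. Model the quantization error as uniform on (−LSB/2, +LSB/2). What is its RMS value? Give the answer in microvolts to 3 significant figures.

Span = 1.9 V.
LSB = 1.9 V ÷ 2^12 = 1.9/4096 V = 463.87 µV.
V_rms = LSB/√12 = 463.87 µV / √12 = 134 µV.

134 µV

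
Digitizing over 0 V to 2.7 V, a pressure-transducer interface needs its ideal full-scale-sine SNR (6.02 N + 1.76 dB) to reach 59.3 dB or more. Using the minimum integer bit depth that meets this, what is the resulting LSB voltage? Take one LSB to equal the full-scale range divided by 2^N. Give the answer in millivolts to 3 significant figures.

Full-scale range = 2.7 V.
Required N = ⌈(59.3 − 1.76)/6.02⌉ = ⌈9.558⌉ = 10.
One LSB is 2.7 V / 1024 = 2.64 mV.

2.64 mV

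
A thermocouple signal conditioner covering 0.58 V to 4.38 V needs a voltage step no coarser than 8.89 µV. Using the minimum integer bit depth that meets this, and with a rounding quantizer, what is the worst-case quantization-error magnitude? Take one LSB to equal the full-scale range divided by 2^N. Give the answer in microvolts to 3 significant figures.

Span: 4.38 V − (0.58 V) = 3.8 V.
Required number of levels: 3.8/8.89 µV = 427450; smallest N with 2^N ≥ that is 19.
LSB = 3.8 V / 2^19 = 7.2479 µV.
|e|_max = LSB/2 = 3.62 µV.

3.62 µV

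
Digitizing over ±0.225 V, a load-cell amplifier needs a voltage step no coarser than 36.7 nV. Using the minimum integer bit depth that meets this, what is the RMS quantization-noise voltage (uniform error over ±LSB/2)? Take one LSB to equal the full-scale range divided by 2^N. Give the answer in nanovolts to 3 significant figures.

Range = 0.225 − (-0.225) = 0.45 V.
Required number of levels: 0.45/36.7 nV = 1.2262e7; smallest N with 2^N ≥ that is 24.
One LSB is 0.45 V / 16777216 = 26.822 nV.
σ_q = LSB/√12 = 26.822 nV/3.4641 = 7.74 nV.

7.74 nV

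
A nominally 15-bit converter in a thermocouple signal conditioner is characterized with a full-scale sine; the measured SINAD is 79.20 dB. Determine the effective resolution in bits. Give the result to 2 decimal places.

ENOB = (SINAD − 1.76) / 6.02 = (79.20 − 1.76) / 6.02 = 77.44 / 6.02 = 12.8638.

12.86 bits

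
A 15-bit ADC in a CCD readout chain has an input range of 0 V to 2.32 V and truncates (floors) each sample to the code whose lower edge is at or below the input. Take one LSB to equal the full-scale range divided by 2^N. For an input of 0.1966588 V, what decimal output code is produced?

2777

V_FS = 2.32 V. LSB = 2.32 V / 2^15 ≈ 70.80 µV.
code = ⌊(V_in − V_min)/LSB⌋ = ⌊(V_in − V_min) × 2^15 / range⌋
     = ⌊(0.1966588 − (0)) × 32768 / 2.32⌋ = ⌊0.1966588 × 32768/2.32⌋
     = ⌊2777.636⌋ = 2777.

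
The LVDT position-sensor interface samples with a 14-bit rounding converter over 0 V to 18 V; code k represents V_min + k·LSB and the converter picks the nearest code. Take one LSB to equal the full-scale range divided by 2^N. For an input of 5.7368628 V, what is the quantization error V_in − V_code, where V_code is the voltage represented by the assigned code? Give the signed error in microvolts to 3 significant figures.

Span = 18 V. LSB = 18 V / 2^14 ≈ 1.099 mV.
Position in LSBs: (5.7368628 − (0)) × 16384/18 = 5221.8200; rounding gives k = 5222.
V_code = 0 + (5222/16384) × 18 = 5.7370605469 V.
e = 5.7368628 − (5.7370605469) = −198 µV.

−198 µV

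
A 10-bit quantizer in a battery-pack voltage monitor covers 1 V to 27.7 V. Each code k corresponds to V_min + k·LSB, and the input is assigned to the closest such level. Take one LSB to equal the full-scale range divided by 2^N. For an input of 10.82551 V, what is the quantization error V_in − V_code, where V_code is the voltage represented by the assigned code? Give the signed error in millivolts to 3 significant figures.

−4.47 mV

Range = 27.7 − (1) = 26.7 V. LSB = 26.7 V / 2^10 ≈ 26.07 mV.
(V_in − V_min)/LSB = (10.82551 − (1)) × 1024/26.7 = 376.8285 → nearest code k = 377.
V_code = V_min + k × range/2^10 = 1 + 377 × 26.7/1024 = 10.82998047 V.
Error = V_in − V_code = 10.82551 − (10.82998047) = −4.47 mV.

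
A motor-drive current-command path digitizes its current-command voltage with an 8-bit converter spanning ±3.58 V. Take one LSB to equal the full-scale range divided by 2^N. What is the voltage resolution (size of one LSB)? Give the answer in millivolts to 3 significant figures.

28.0 mV

Range = 3.58 − (-3.58) = 7.16 V.
There are 2^8 = 256 steps.
Step size = 7.16/256 V = 28.0 mV.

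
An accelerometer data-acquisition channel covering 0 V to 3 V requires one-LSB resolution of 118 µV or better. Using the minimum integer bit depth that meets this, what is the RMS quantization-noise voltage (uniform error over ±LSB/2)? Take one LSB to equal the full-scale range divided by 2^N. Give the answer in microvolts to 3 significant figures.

Span = 3 V.
Levels needed ≥ 3/118 µV = 25420. 2^15 = 32768 suffices, so N_min = 15.
Step size = 3/32768 V = 91.553 µV.
σ_q = LSB/√12 = 91.553 µV/3.4641 = 26.4 µV.

26.4 µV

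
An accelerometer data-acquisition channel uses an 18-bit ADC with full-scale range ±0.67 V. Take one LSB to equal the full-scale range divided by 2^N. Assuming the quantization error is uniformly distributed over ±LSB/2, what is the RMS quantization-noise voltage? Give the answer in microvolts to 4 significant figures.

1.476 µV

Range = 0.67 − (-0.67) = 1.34 V.
LSB = 1.34 V ÷ 2^18 = 1.34/262144 V = 5.11169 µV.
V_rms = LSB/√12 = 5.11169 µV / √12 = 1.476 µV.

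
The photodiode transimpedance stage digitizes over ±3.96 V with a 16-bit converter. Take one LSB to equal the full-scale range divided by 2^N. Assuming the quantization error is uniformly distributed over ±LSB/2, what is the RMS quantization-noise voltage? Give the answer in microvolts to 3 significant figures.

Full-scale range = 3.96 V − (-3.96 V) = 7.92 V.
LSB = 7.92 V ÷ 2^16 = 7.92/65536 V = 120.85 µV.
RMS of a uniform error over width LSB is LSB/√12 = 34.9 µV.

34.9 µV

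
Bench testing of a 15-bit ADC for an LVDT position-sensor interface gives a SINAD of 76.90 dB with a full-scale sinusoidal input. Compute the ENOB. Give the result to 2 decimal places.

(76.90 − 1.76) / 6.02 = 75.14/6.02 = 12.4817 effective bits.

12.48 bits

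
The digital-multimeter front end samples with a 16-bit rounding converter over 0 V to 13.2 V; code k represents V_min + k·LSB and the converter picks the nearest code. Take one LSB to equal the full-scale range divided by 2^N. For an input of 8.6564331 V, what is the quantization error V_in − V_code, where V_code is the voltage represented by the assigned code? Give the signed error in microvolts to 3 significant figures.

Span = 13.2 V. LSB = 13.2 V / 2^16 ≈ 201.4 µV.
(V_in − V_min)/LSB = (8.6564331 − (0)) × 65536/13.2 = 42977.8788 → nearest code k = 42978.
Reconstructed level: 0 + 42978 × 13.2/65536 V = 8.6564575195 V.
V_in − V_code = 8.6564331 − (8.6564575195) = −24.4 µV.

−24.4 µV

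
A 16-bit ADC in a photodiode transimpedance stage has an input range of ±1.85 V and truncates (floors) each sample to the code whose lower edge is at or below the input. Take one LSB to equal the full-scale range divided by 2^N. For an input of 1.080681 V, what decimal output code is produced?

Span: 1.85 V − (-1.85 V) = 3.7 V. LSB = 3.7 V / 2^16 ≈ 56.46 µV.
code = ⌊(V_in − V_min)/LSB⌋ = ⌊(V_in − V_min) × 2^16 / range⌋
     = ⌊(1.080681 − (-1.85)) × 65536 / 3.7⌋ = ⌊2.930681 × 65536/3.7⌋
     = ⌊51909.489⌋ = 51909.

51909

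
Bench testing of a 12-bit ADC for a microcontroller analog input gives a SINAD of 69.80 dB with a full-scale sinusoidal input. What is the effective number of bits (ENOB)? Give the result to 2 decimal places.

ENOB = (SINAD − 1.76) / 6.02 = (69.80 − 1.76) / 6.02 = 68.04 / 6.02 = 11.3023.

11.30 bits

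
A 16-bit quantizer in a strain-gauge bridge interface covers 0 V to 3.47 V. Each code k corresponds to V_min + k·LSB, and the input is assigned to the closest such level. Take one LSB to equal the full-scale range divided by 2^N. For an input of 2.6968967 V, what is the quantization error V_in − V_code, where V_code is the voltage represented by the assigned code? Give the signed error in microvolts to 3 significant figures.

Span = 3.47 V. LSB = 3.47 V / 2^16 ≈ 52.95 µV.
(2.6968967 − (0)) / LSB = 2.6968967 × 65536/3.47 = 50934.8191. Nearest integer: k = 50935.
V_code = V_min + k × range/2^16 = 0 + 50935 × 3.47/65536 = 2.6969062805 V.
Error = V_in − V_code = 2.6968967 − (2.6969062805) = −9.58 µV.

−9.58 µV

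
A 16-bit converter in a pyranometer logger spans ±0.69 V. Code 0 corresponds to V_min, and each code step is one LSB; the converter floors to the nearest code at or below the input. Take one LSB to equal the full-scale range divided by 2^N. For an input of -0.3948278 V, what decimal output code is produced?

The full-scale span is 0.69 − (-0.69) = 1.38 V. LSB = 1.38 V / 2^16 ≈ 21.06 µV.
code = ⌊(V_in − V_min)/LSB⌋ = ⌊(V_in − V_min) × 2^16 / range⌋
     = ⌊(-0.3948278 − (-0.69)) × 65536 / 1.38⌋ = ⌊0.2951722 × 65536/1.38⌋
     = ⌊14017.685⌋ = 14017.

14017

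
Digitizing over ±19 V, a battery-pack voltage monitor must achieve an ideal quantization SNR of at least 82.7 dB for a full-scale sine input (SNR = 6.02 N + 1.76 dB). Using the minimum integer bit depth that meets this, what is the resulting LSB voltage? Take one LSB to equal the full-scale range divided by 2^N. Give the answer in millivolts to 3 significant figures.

Range = 19 − (-19) = 38 V.
Solving 6.02 N ≥ 82.7 − 1.76: N ≥ 13.445. Round up → N = 14.
One LSB is 38 V / 16384 = 2.32 mV.

2.32 mV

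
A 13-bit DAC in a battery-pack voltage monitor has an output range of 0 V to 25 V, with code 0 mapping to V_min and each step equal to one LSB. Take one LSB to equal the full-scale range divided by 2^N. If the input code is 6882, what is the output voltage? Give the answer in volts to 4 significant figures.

Range is 25 V. LSB = 25 V / 2^13.
Output = V_min + (6882/8192) × range = 0 + 0.840088 × 25 V
      = 0 + 21.0022 = 21.0022 V.

21.00 V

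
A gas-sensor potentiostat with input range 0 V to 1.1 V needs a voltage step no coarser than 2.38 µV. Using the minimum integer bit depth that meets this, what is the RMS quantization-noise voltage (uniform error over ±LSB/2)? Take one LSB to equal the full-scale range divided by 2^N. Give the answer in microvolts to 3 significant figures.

0.606 µV

V_FS = 1.1 V.
Need 2^N ≥ 1.1 V / 2.38 µV = 462200 → N_min = 19.
LSB = 1.1 V ÷ 2^19 = 1.1/524288 V = 2.0981 µV.
RMS noise = LSB/√12 = 0.606 µV.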